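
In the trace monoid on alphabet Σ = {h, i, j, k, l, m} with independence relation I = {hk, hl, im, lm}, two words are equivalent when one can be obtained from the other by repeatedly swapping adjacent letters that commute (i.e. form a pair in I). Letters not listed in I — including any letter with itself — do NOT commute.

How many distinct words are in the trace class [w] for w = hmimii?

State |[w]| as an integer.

10

piece 0:h — minimal
piece 1:m rests on {0:h}
piece 2:i rests on {0:h}
piece 3:m rests on {1:m}
piece 4:i rests on {2:i}
piece 5:i rests on {4:i}
minimal pieces: {0:h}
ways to finish when only these pieces remain (= sum over removing one remaining piece with nothing left below it):
  1 left: {3}→1  {5}→1
  2 left: {1,3}→1  {3,5}→2  {4,5}→1
  3 left: {1,3,5}→3  {2,4,5}→1  {3,4,5}→3
  4 left: {1,3,4,5}→6  {2,3,4,5}→4
  placing 0:h first → 10 extensions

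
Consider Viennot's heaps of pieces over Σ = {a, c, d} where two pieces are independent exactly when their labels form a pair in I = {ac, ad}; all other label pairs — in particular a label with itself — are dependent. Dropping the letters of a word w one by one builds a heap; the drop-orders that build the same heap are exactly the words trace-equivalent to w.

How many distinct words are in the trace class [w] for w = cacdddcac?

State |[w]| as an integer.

piece 0:c — minimal
piece 1:a — minimal
piece 2:c rests on {0:c}
piece 3:d rests on {2:c}
piece 4:d rests on {3:d}
piece 5:d rests on {4:d}
piece 6:c rests on {5:d}
piece 7:a rests on {1:a}
piece 8:c rests on {6:c}
minimal pieces: {0:c, 1:a}
ways to finish when only these pieces remain (= sum over removing one remaining piece with nothing left below it):
  1 left: {7}→1  {8}→1
  2 left: {1,7}→1  {6,8}→1  {7,8}→2
  3 left: {1,7,8}→3  {5,6,8}→1  {6,7,8}→3
  4 left: {1,6,7,8}→6  {4,5,6,8}→1  {5,6,7,8}→4
  5 left: {1,5,6,7,8}→10  {3,4,5,6,8}→1  {4,5,6,7,8}→5
  6 left: {1,4,5,6,7,8}→15  {2,3,4,5,6,8}→1  {3,4,5,6,7,8}→6
  7 left: {0,2,3,4,5,6,8}→1  {1,3,4,5,6,7,8}→21  {2,3,4,5,6,7,8}→7
  placing 0:c first → 28 extensions
  placing 1:a first → 8 extensions
total linear extensions = 36

36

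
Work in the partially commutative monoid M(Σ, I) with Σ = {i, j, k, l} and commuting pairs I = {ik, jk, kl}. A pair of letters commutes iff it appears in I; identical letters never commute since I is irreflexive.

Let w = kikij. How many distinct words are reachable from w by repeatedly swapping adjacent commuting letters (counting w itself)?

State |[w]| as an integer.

0(k) covers ∅
1(i) covers ∅
2(k) covers 0:k
3(i) covers 1:i
4(j) covers 3:i
floor of heap: 0:k, 1:i
completions by unplaced set U, small U first (add the entries for U minus each lowest piece of U):
  |U|=1: {2}:1  {4}:1
  |U|=2: {0,2}:1  {2,4}:2  {3,4}:1
  |U|=3: {0,2,4}:3  {1,3,4}:1  {2,3,4}:3
  start at 0(k): 4
  start at 1(i): 6
sum over floor = 10

10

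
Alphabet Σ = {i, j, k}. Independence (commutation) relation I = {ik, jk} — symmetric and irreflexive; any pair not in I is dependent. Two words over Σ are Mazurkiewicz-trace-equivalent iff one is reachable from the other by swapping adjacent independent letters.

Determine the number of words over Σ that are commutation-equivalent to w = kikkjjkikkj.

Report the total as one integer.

462

piece 0:k — minimal
piece 1:i — minimal
piece 2:k rests on {0:k}
piece 3:k rests on {2:k}
piece 4:j rests on {1:i}
piece 5:j rests on {4:j}
piece 6:k rests on {3:k}
piece 7:i rests on {5:j}
piece 8:k rests on {6:k}
piece 9:k rests on {8:k}
piece 10:j rests on {7:i}
minimal pieces: {0:k, 1:i}
ways to finish when only these pieces remain (= sum over removing one remaining piece with nothing left below it):
  1 left: {9}→1  {10}→1
  2 left: {7,10}→1  {8,9}→1  {9,10}→2
  3 left: {5,7,10}→1  {6,8,9}→1  {7,9,10}→3  {8,9,10}→3
  4 left: {3,6,8,9}→1  {4,5,7,10}→1  {5,7,9,10}→4  {6,8,9,10}→4  {7,8,9,10}→6
  5 left: {1,4,5,7,10}→1  {2,3,6,8,9}→1  {3,6,8,9,10}→5  {4,5,7,9,10}→5  {5,7,8,9,10}→10  {6,7,8,9,10}→10
  6 left: {0,2,3,6,8,9}→1  {1,4,5,7,9,10}→6  {2,3,6,8,9,10}→6  {3,6,7,8,9,10}→15  {4,5,7,8,9,10}→15  {5,6,7,8,9,10}→20
  7 left: {0,2,3,6,8,9,10}→7  {1,4,5,7,8,9,10}→21  {2,3,6,7,8,9,10}→21  {3,5,6,7,8,9,10}→35  {4,5,6,7,8,9,10}→35
  8 left: {0,2,3,6,7,8,9,10}→28  {1,4,5,6,7,8,9,10}→56  {2,3,5,6,7,8,9,10}→56  {3,4,5,6,7,8,9,10}→70
  9 left: {0,2,3,5,6,7,8,9,10}→84  {1,3,4,5,6,7,8,9,10}→126  {2,3,4,5,6,7,8,9,10}→126
  placing 0:k first → 252 extensions
  placing 1:i first → 210 extensions
total linear extensions = 462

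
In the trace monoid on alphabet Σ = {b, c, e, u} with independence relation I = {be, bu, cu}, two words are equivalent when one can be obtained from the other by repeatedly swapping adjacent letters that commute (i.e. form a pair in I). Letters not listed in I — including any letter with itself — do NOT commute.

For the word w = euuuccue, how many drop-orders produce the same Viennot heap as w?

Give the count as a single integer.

15

#0=e has no predecessor
#1=u depends on [0:e]
#2=u depends on [1:u]
#3=u depends on [2:u]
#4=c depends on [0:e]
#5=c depends on [4:c]
#6=u depends on [3:u]
#7=e depends on [5:c, 6:u]
sources: [0:e]
N(rest) = Σ N(rest − s) over sources s of rest; N(one piece) = 1:
  size 1 → [7]=1
  size 2 → [5,7]=1  [6,7]=1
  size 3 → [3,6,7]=1  [4,5,7]=1  [5,6,7]=2
  size 4 → [2,3,6,7]=1  [3,5,6,7]=3  [4,5,6,7]=3
  size 5 → [1,2,3,6,7]=1  [2,3,5,6,7]=4  [3,4,5,6,7]=6
  size 6 → [1,2,3,5,6,7]=5  [2,3,4,5,6,7]=10
  first=0(e) contributes 15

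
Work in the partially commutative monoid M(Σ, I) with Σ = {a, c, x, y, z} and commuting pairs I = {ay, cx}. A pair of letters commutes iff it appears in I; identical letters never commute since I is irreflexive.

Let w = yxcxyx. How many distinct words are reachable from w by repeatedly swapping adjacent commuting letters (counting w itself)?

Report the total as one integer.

drop 0:y onto floor
drop 1:x onto {0:y}
drop 2:c onto {0:y}
drop 3:x onto {1:x}
drop 4:y onto {2:c, 3:x}
drop 5:x onto {4:y}
ground layer = {0:y}
drop-orders for the pieces not yet dropped (sum over which currently-grounded one goes next):
  1 to go: {5} 1
  2 to go: {4,5} 1
  3 to go: {2,4,5} 1  {3,4,5} 1
  4 to go: {1,3,4,5} 1  {2,3,4,5} 2
  if 0:y drops first: 3 orders

3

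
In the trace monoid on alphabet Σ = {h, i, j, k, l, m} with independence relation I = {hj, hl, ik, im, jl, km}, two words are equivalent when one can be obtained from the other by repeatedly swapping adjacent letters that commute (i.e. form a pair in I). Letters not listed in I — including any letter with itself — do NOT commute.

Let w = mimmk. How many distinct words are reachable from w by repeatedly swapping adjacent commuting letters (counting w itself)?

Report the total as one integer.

#0=m has no predecessor
#1=i has no predecessor
#2=m depends on [0:m]
#3=m depends on [2:m]
#4=k has no predecessor
sources: [0:m, 1:i, 4:k]
N(rest) = Σ N(rest − s) over sources s of rest; N(one piece) = 1:
  size 1 → [1]=1  [3]=1  [4]=1
  size 2 → [1,3]=2  [1,4]=2  [2,3]=1  [3,4]=2
  size 3 → [0,2,3]=1  [1,2,3]=3  [1,3,4]=6  [2,3,4]=3
  first=0(m) contributes 12
  first=1(i) contributes 4
  first=4(k) contributes 4
|[w]| = 20

20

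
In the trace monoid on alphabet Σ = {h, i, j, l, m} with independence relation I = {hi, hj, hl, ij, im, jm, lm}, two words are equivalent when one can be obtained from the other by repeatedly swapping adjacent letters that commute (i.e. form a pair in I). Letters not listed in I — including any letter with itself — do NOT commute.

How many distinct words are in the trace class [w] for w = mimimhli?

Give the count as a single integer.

piece 0:m — minimal
piece 1:i — minimal
piece 2:m rests on {0:m}
piece 3:i rests on {1:i}
piece 4:m rests on {2:m}
piece 5:h rests on {4:m}
piece 6:l rests on {3:i}
piece 7:i rests on {6:l}
minimal pieces: {0:m, 1:i}
ways to finish when only these pieces remain (= sum over removing one remaining piece with nothing left below it):
  1 left: {5}→1  {7}→1
  2 left: {4,5}→1  {5,7}→2  {6,7}→1
  3 left: {2,4,5}→1  {3,6,7}→1  {4,5,7}→3  {5,6,7}→3
  4 left: {0,2,4,5}→1  {1,3,6,7}→1  {2,4,5,7}→4  {3,5,6,7}→4  {4,5,6,7}→6
  5 left: {0,2,4,5,7}→5  {1,3,5,6,7}→5  {2,4,5,6,7}→10  {3,4,5,6,7}→10
  6 left: {0,2,4,5,6,7}→15  {1,3,4,5,6,7}→15  {2,3,4,5,6,7}→20
  placing 0:m first → 35 extensions
  placing 1:i first → 35 extensions
total linear extensions = 70

70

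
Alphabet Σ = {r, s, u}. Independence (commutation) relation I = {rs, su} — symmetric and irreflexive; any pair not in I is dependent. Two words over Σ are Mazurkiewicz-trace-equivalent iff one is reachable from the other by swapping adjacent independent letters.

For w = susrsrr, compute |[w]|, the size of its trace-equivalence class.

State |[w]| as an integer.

#0=s has no predecessor
#1=u has no predecessor
#2=s depends on [0:s]
#3=r depends on [1:u]
#4=s depends on [2:s]
#5=r depends on [3:r]
#6=r depends on [5:r]
sources: [0:s, 1:u]
N(rest) = Σ N(rest − s) over sources s of rest; N(one piece) = 1:
  size 1 → [4]=1  [6]=1
  size 2 → [2,4]=1  [4,6]=2  [5,6]=1
  size 3 → [0,2,4]=1  [2,4,6]=3  [3,5,6]=1  [4,5,6]=3
  size 4 → [0,2,4,6]=4  [1,3,5,6]=1  [2,4,5,6]=6  [3,4,5,6]=4
  size 5 → [0,2,4,5,6]=10  [1,3,4,5,6]=5  [2,3,4,5,6]=10
  first=0(s) contributes 15
  first=1(u) contributes 20
|[w]| = 35

35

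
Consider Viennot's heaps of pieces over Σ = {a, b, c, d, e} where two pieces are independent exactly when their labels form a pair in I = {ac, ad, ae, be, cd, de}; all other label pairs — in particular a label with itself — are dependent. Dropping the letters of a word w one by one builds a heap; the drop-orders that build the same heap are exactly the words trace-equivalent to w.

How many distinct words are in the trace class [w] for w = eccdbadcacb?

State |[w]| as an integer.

piece 0:e — minimal
piece 1:c rests on {0:e}
piece 2:c rests on {1:c}
piece 3:d — minimal
piece 4:b rests on {2:c, 3:d}
piece 5:a rests on {4:b}
piece 6:d rests on {4:b}
piece 7:c rests on {4:b}
piece 8:a rests on {5:a}
piece 9:c rests on {7:c}
piece 10:b rests on {6:d, 8:a, 9:c}
minimal pieces: {0:e, 3:d}
ways to finish when only these pieces remain (= sum over removing one remaining piece with nothing left below it):
  1 left: {10}→1
  2 left: {6,10}→1  {8,10}→1  {9,10}→1
  3 left: {5,8,10}→1  {6,8,10}→2  {6,9,10}→2  {7,9,10}→1  {8,9,10}→2
  4 left: {5,6,8,10}→3  {5,8,9,10}→3  {6,7,9,10}→3  {6,8,9,10}→6  {7,8,9,10}→3
  5 left: {5,6,8,9,10}→12  {5,7,8,9,10}→6  {6,7,8,9,10}→12
  6 left: {5,6,7,8,9,10}→30
  7 left: {4,5,6,7,8,9,10}→30
  8 left: {2,4,5,6,7,8,9,10}→30  {3,4,5,6,7,8,9,10}→30
  9 left: {1,2,4,5,6,7,8,9,10}→30  {2,3,4,5,6,7,8,9,10}→60
  placing 0:e first → 90 extensions
  placing 3:d first → 30 extensions
total linear extensions = 120

120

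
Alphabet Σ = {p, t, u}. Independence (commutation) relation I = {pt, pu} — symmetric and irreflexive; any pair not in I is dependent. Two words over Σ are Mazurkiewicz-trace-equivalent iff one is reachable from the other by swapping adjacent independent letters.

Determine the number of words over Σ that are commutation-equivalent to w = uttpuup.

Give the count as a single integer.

drop 0:u onto floor
drop 1:t onto {0:u}
drop 2:t onto {1:t}
drop 3:p onto floor
drop 4:u onto {2:t}
drop 5:u onto {4:u}
drop 6:p onto {3:p}
ground layer = {0:u, 3:p}
drop-orders for the pieces not yet dropped (sum over which currently-grounded one goes next):
  1 to go: {5} 1  {6} 1
  2 to go: {3,6} 1  {4,5} 1  {5,6} 2
  3 to go: {2,4,5} 1  {3,5,6} 3  {4,5,6} 3
  4 to go: {1,2,4,5} 1  {2,4,5,6} 4  {3,4,5,6} 6
  5 to go: {0,1,2,4,5} 1  {1,2,4,5,6} 5  {2,3,4,5,6} 10
  if 0:u drops first: 15 orders
  if 3:p drops first: 6 orders
heap linearizations: 21

21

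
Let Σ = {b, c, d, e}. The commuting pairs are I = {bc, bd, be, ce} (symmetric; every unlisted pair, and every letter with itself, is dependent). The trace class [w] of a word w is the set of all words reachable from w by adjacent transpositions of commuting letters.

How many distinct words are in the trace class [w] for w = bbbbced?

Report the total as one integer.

drop 0:b onto floor
drop 1:b onto {0:b}
drop 2:b onto {1:b}
drop 3:b onto {2:b}
drop 4:c onto floor
drop 5:e onto floor
drop 6:d onto {4:c, 5:e}
ground layer = {0:b, 4:c, 5:e}
drop-orders for the pieces not yet dropped (sum over which currently-grounded one goes next):
  1 to go: {3} 1  {6} 1
  2 to go: {2,3} 1  {3,6} 2  {4,6} 1  {5,6} 1
  3 to go: {1,2,3} 1  {2,3,6} 3  {3,4,6} 3  {3,5,6} 3  {4,5,6} 2
  4 to go: {0,1,2,3} 1  {1,2,3,6} 4  {2,3,4,6} 6  {2,3,5,6} 6  {3,4,5,6} 8
  5 to go: {0,1,2,3,6} 5  {1,2,3,4,6} 10  {1,2,3,5,6} 10  {2,3,4,5,6} 20
  if 0:b drops first: 40 orders
  if 4:c drops first: 15 orders
  if 5:e drops first: 15 orders
heap linearizations: 70

70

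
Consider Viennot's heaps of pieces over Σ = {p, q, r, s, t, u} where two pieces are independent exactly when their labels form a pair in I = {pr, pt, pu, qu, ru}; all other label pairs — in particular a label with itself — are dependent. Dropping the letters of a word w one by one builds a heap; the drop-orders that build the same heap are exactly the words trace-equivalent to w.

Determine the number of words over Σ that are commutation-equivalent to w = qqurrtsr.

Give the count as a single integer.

5

#0=q has no predecessor
#1=q depends on [0:q]
#2=u has no predecessor
#3=r depends on [1:q]
#4=r depends on [3:r]
#5=t depends on [2:u, 4:r]
#6=s depends on [5:t]
#7=r depends on [6:s]
sources: [0:q, 2:u]
N(rest) = Σ N(rest − s) over sources s of rest; N(one piece) = 1:
  size 1 → [7]=1
  size 2 → [6,7]=1
  size 3 → [5,6,7]=1
  size 4 → [2,5,6,7]=1  [4,5,6,7]=1
  size 5 → [2,4,5,6,7]=2  [3,4,5,6,7]=1
  size 6 → [1,3,4,5,6,7]=1  [2,3,4,5,6,7]=3
  first=0(q) contributes 4
  first=2(u) contributes 1
|[w]| = 5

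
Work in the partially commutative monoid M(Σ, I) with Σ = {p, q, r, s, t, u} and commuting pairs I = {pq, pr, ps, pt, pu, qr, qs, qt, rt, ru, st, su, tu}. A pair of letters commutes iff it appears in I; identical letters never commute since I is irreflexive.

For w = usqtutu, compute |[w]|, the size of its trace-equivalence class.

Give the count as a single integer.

105

#0=u has no predecessor
#1=s has no predecessor
#2=q depends on [0:u]
#3=t has no predecessor
#4=u depends on [2:q]
#5=t depends on [3:t]
#6=u depends on [4:u]
sources: [0:u, 1:s, 3:t]
N(rest) = Σ N(rest − s) over sources s of rest; N(one piece) = 1:
  size 1 → [1]=1  [5]=1  [6]=1
  size 2 → [1,5]=2  [1,6]=2  [3,5]=1  [4,6]=1  [5,6]=2
  size 3 → [1,3,5]=3  [1,4,6]=3  [1,5,6]=6  [2,4,6]=1  [3,5,6]=3  [4,5,6]=3
  size 4 → [0,2,4,6]=1  [1,2,4,6]=4  [1,3,5,6]=12  [1,4,5,6]=12  [2,4,5,6]=4  [3,4,5,6]=6
  size 5 → [0,1,2,4,6]=5  [0,2,4,5,6]=5  [1,2,4,5,6]=20  [1,3,4,5,6]=30  [2,3,4,5,6]=10
  first=0(u) contributes 60
  first=1(s) contributes 15
  first=3(t) contributes 30
|[w]| = 105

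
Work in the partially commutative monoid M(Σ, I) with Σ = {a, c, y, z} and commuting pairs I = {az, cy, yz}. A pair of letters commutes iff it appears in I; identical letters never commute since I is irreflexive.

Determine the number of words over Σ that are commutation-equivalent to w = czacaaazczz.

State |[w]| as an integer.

8

0(c) covers ∅
1(z) covers 0:c
2(a) covers 0:c
3(c) covers 1:z, 2:a
4(a) covers 3:c
5(a) covers 4:a
6(a) covers 5:a
7(z) covers 3:c
8(c) covers 6:a, 7:z
9(z) covers 8:c
10(z) covers 9:z
floor of heap: 0:c
completions by unplaced set U, small U first (add the entries for U minus each lowest piece of U):
  |U|=1: {10}:1
  |U|=2: {9,10}:1
  |U|=3: {8,9,10}:1
  |U|=4: {6,8,9,10}:1  {7,8,9,10}:1
  |U|=5: {5,6,8,9,10}:1  {6,7,8,9,10}:2
  |U|=6: {4,5,6,8,9,10}:1  {5,6,7,8,9,10}:3
  |U|=7: {4,5,6,7,8,9,10}:4
  |U|=8: {3,4,5,6,7,8,9,10}:4
  |U|=9: {1,3,4,5,6,7,8,9,10}:4  {2,3,4,5,6,7,8,9,10}:4
  start at 0(c): 8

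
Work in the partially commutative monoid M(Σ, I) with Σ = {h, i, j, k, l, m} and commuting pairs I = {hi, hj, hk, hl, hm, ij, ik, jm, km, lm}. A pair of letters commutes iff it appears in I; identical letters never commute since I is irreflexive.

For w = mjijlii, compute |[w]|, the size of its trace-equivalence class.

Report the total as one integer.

6

#0=m has no predecessor
#1=j has no predecessor
#2=i depends on [0:m]
#3=j depends on [1:j]
#4=l depends on [2:i, 3:j]
#5=i depends on [4:l]
#6=i depends on [5:i]
sources: [0:m, 1:j]
N(rest) = Σ N(rest − s) over sources s of rest; N(one piece) = 1:
  size 1 → [6]=1
  size 2 → [5,6]=1
  size 3 → [4,5,6]=1
  size 4 → [2,4,5,6]=1  [3,4,5,6]=1
  size 5 → [0,2,4,5,6]=1  [1,3,4,5,6]=1  [2,3,4,5,6]=2
  first=0(m) contributes 3
  first=1(j) contributes 3
|[w]| = 6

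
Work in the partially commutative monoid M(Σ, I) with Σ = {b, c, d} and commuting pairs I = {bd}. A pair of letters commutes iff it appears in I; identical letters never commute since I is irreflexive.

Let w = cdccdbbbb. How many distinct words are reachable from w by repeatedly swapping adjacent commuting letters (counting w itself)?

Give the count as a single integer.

#0=c has no predecessor
#1=d depends on [0:c]
#2=c depends on [1:d]
#3=c depends on [2:c]
#4=d depends on [3:c]
#5=b depends on [3:c]
#6=b depends on [5:b]
#7=b depends on [6:b]
#8=b depends on [7:b]
sources: [0:c]
N(rest) = Σ N(rest − s) over sources s of rest; N(one piece) = 1:
  size 1 → [4]=1  [8]=1
  size 2 → [4,8]=2  [7,8]=1
  size 3 → [4,7,8]=3  [6,7,8]=1
  size 4 → [4,6,7,8]=4  [5,6,7,8]=1
  size 5 → [4,5,6,7,8]=5
  size 6 → [3,4,5,6,7,8]=5
  size 7 → [2,3,4,5,6,7,8]=5
  first=0(c) contributes 5

5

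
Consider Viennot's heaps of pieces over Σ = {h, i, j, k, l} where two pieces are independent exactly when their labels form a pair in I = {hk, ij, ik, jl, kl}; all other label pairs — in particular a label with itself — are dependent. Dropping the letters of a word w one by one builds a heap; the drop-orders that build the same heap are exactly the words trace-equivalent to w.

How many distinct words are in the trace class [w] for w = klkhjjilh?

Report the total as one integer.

53

0(k) covers ∅
1(l) covers ∅
2(k) covers 0:k
3(h) covers 1:l
4(j) covers 2:k, 3:h
5(j) covers 4:j
6(i) covers 3:h
7(l) covers 6:i
8(h) covers 5:j, 7:l
floor of heap: 0:k, 1:l
completions by unplaced set U, small U first (add the entries for U minus each lowest piece of U):
  |U|=1: {8}:1
  |U|=2: {5,8}:1  {7,8}:1
  |U|=3: {4,5,8}:1  {5,7,8}:2  {6,7,8}:1
  |U|=4: {2,4,5,8}:1  {4,5,7,8}:3  {5,6,7,8}:3
  |U|=5: {0,2,4,5,8}:1  {2,4,5,7,8}:4  {4,5,6,7,8}:6
  |U|=6: {0,2,4,5,7,8}:5  {2,4,5,6,7,8}:10  {3,4,5,6,7,8}:6
  |U|=7: {0,2,4,5,6,7,8}:15  {1,3,4,5,6,7,8}:6  {2,3,4,5,6,7,8}:16
  start at 0(k): 22
  start at 1(l): 31
sum over floor = 53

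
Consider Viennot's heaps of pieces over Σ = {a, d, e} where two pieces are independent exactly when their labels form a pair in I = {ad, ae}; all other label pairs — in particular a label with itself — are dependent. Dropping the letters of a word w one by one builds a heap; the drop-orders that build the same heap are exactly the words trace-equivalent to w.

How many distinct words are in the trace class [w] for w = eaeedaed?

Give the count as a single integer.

piece 0:e — minimal
piece 1:a — minimal
piece 2:e rests on {0:e}
piece 3:e rests on {2:e}
piece 4:d rests on {3:e}
piece 5:a rests on {1:a}
piece 6:e rests on {4:d}
piece 7:d rests on {6:e}
minimal pieces: {0:e, 1:a}
ways to finish when only these pieces remain (= sum over removing one remaining piece with nothing left below it):
  1 left: {5}→1  {7}→1
  2 left: {1,5}→1  {5,7}→2  {6,7}→1
  3 left: {1,5,7}→3  {4,6,7}→1  {5,6,7}→3
  4 left: {1,5,6,7}→6  {3,4,6,7}→1  {4,5,6,7}→4
  5 left: {1,4,5,6,7}→10  {2,3,4,6,7}→1  {3,4,5,6,7}→5
  6 left: {0,2,3,4,6,7}→1  {1,3,4,5,6,7}→15  {2,3,4,5,6,7}→6
  placing 0:e first → 21 extensions
  placing 1:a first → 7 extensions
total linear extensions = 28

28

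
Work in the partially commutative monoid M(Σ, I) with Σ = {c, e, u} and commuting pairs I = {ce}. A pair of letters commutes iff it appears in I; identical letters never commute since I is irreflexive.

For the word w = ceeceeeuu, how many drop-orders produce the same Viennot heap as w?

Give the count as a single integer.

21

drop 0:c onto floor
drop 1:e onto floor
drop 2:e onto {1:e}
drop 3:c onto {0:c}
drop 4:e onto {2:e}
drop 5:e onto {4:e}
drop 6:e onto {5:e}
drop 7:u onto {3:c, 6:e}
drop 8:u onto {7:u}
ground layer = {0:c, 1:e}
drop-orders for the pieces not yet dropped (sum over which currently-grounded one goes next):
  1 to go: {8} 1
  2 to go: {7,8} 1
  3 to go: {3,7,8} 1  {6,7,8} 1
  4 to go: {0,3,7,8} 1  {3,6,7,8} 2  {5,6,7,8} 1
  5 to go: {0,3,6,7,8} 3  {3,5,6,7,8} 3  {4,5,6,7,8} 1
  6 to go: {0,3,5,6,7,8} 6  {2,4,5,6,7,8} 1  {3,4,5,6,7,8} 4
  7 to go: {0,3,4,5,6,7,8} 10  {1,2,4,5,6,7,8} 1  {2,3,4,5,6,7,8} 5
  if 0:c drops first: 6 orders
  if 1:e drops first: 15 orders
heap linearizations: 21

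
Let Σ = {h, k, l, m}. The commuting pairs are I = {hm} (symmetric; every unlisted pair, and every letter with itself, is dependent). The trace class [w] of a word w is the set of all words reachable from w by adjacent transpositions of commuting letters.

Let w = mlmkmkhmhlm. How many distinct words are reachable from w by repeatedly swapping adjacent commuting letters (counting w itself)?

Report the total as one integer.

0(m) covers ∅
1(l) covers 0:m
2(m) covers 1:l
3(k) covers 2:m
4(m) covers 3:k
5(k) covers 4:m
6(h) covers 5:k
7(m) covers 5:k
8(h) covers 6:h
9(l) covers 7:m, 8:h
10(m) covers 9:l
floor of heap: 0:m
completions by unplaced set U, small U first (add the entries for U minus each lowest piece of U):
  |U|=1: {10}:1
  |U|=2: {9,10}:1
  |U|=3: {7,9,10}:1  {8,9,10}:1
  |U|=4: {6,8,9,10}:1  {7,8,9,10}:2
  |U|=5: {6,7,8,9,10}:3
  |U|=6: {5,6,7,8,9,10}:3
  |U|=7: {4,5,6,7,8,9,10}:3
  |U|=8: {3,4,5,6,7,8,9,10}:3
  |U|=9: {2,3,4,5,6,7,8,9,10}:3
  start at 0(m): 3

3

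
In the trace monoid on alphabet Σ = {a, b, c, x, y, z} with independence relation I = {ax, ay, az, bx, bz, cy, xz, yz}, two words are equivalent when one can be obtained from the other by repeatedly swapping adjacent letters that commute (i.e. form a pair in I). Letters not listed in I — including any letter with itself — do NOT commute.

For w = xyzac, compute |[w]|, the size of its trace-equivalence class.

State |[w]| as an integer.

18

piece 0:x — minimal
piece 1:y rests on {0:x}
piece 2:z — minimal
piece 3:a — minimal
piece 4:c rests on {0:x, 2:z, 3:a}
minimal pieces: {0:x, 2:z, 3:a}
ways to finish when only these pieces remain (= sum over removing one remaining piece with nothing left below it):
  1 left: {1}→1  {4}→1
  2 left: {1,4}→2  {2,4}→1  {3,4}→1
  3 left: {0,1,4}→2  {1,2,4}→3  {1,3,4}→3  {2,3,4}→2
  placing 0:x first → 8 extensions
  placing 2:z first → 5 extensions
  placing 3:a first → 5 extensions
total linear extensions = 18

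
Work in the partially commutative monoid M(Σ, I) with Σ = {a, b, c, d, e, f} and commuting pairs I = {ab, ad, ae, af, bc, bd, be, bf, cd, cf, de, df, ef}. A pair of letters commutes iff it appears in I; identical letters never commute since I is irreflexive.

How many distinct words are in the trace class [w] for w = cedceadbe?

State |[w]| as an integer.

#0=c has no predecessor
#1=e depends on [0:c]
#2=d has no predecessor
#3=c depends on [1:e]
#4=e depends on [3:c]
#5=a depends on [3:c]
#6=d depends on [2:d]
#7=b has no predecessor
#8=e depends on [4:e]
sources: [0:c, 2:d, 7:b]
N(rest) = Σ N(rest − s) over sources s of rest; N(one piece) = 1:
  size 1 → [5]=1  [6]=1  [7]=1  [8]=1
  size 2 → [2,6]=1  [4,8]=1  [5,6]=2  [5,7]=2  [5,8]=2  [6,7]=2  [6,8]=2  [7,8]=2
  size 3 → [2,5,6]=3  [2,6,7]=3  [2,6,8]=3  [4,5,8]=3  [4,6,8]=3  [4,7,8]=3  [5,6,7]=6  [5,6,8]=6  [5,7,8]=6  [6,7,8]=6
  size 4 → [2,4,6,8]=6  [2,5,6,7]=12  [2,5,6,8]=12  [2,6,7,8]=12  [3,4,5,8]=3  [4,5,6,8]=12  [4,5,7,8]=12  [4,6,7,8]=12  [5,6,7,8]=24
  size 5 → [1,3,4,5,8]=3  [2,4,5,6,8]=30  [2,4,6,7,8]=30  [2,5,6,7,8]=60  [3,4,5,6,8]=15  [3,4,5,7,8]=15  [4,5,6,7,8]=60
  size 6 → [0,1,3,4,5,8]=3  [1,3,4,5,6,8]=18  [1,3,4,5,7,8]=18  [2,3,4,5,6,8]=45  [2,4,5,6,7,8]=180  [3,4,5,6,7,8]=90
  size 7 → [0,1,3,4,5,6,8]=21  [0,1,3,4,5,7,8]=21  [1,2,3,4,5,6,8]=63  [1,3,4,5,6,7,8]=126  [2,3,4,5,6,7,8]=315
  first=0(c) contributes 504
  first=2(d) contributes 168
  first=7(b) contributes 84
|[w]| = 756

756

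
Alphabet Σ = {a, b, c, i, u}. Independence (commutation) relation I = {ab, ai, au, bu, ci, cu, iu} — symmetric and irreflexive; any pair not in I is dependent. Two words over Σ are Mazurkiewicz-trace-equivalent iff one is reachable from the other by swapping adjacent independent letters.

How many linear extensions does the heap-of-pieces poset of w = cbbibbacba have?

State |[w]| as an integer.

12

0(c) covers ∅
1(b) covers 0:c
2(b) covers 1:b
3(i) covers 2:b
4(b) covers 3:i
5(b) covers 4:b
6(a) covers 0:c
7(c) covers 5:b, 6:a
8(b) covers 7:c
9(a) covers 7:c
floor of heap: 0:c
completions by unplaced set U, small U first (add the entries for U minus each lowest piece of U):
  |U|=1: {8}:1  {9}:1
  |U|=2: {8,9}:2
  |U|=3: {7,8,9}:2
  |U|=4: {5,7,8,9}:2  {6,7,8,9}:2
  |U|=5: {4,5,7,8,9}:2  {5,6,7,8,9}:4
  |U|=6: {3,4,5,7,8,9}:2  {4,5,6,7,8,9}:6
  |U|=7: {2,3,4,5,7,8,9}:2  {3,4,5,6,7,8,9}:8
  |U|=8: {1,2,3,4,5,7,8,9}:2  {2,3,4,5,6,7,8,9}:10
  start at 0(c): 12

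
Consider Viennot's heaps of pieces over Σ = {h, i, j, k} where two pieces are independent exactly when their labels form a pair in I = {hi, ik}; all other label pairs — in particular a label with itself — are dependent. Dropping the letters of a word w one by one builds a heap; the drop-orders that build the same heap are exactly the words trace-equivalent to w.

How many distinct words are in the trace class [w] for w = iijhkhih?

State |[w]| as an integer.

#0=i has no predecessor
#1=i depends on [0:i]
#2=j depends on [1:i]
#3=h depends on [2:j]
#4=k depends on [3:h]
#5=h depends on [4:k]
#6=i depends on [2:j]
#7=h depends on [5:h]
sources: [0:i]
N(rest) = Σ N(rest − s) over sources s of rest; N(one piece) = 1:
  size 1 → [6]=1  [7]=1
  size 2 → [5,7]=1  [6,7]=2
  size 3 → [4,5,7]=1  [5,6,7]=3
  size 4 → [3,4,5,7]=1  [4,5,6,7]=4
  size 5 → [3,4,5,6,7]=5
  size 6 → [2,3,4,5,6,7]=5
  first=0(i) contributes 5

5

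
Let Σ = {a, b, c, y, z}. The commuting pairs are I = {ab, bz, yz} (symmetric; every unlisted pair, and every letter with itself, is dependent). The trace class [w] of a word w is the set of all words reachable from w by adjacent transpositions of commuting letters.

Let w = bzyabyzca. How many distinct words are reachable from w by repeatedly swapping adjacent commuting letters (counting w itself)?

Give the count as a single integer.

17

drop 0:b onto floor
drop 1:z onto floor
drop 2:y onto {0:b}
drop 3:a onto {1:z, 2:y}
drop 4:b onto {2:y}
drop 5:y onto {3:a, 4:b}
drop 6:z onto {3:a}
drop 7:c onto {5:y, 6:z}
drop 8:a onto {7:c}
ground layer = {0:b, 1:z}
drop-orders for the pieces not yet dropped (sum over which currently-grounded one goes next):
  1 to go: {8} 1
  2 to go: {7,8} 1
  3 to go: {5,7,8} 1  {6,7,8} 1
  4 to go: {4,5,7,8} 1  {5,6,7,8} 2
  5 to go: {3,5,6,7,8} 2  {4,5,6,7,8} 3
  6 to go: {1,3,5,6,7,8} 2  {3,4,5,6,7,8} 5
  7 to go: {1,3,4,5,6,7,8} 7  {2,3,4,5,6,7,8} 5
  if 0:b drops first: 12 orders
  if 1:z drops first: 5 orders
heap linearizations: 17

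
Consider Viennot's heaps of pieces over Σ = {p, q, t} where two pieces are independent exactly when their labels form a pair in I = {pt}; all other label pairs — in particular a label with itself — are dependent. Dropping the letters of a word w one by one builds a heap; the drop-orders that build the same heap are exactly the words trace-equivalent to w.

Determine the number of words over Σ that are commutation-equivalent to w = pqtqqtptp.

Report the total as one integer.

0(p) covers ∅
1(q) covers 0:p
2(t) covers 1:q
3(q) covers 2:t
4(q) covers 3:q
5(t) covers 4:q
6(p) covers 4:q
7(t) covers 5:t
8(p) covers 6:p
floor of heap: 0:p
completions by unplaced set U, small U first (add the entries for U minus each lowest piece of U):
  |U|=1: {7}:1  {8}:1
  |U|=2: {5,7}:1  {6,8}:1  {7,8}:2
  |U|=3: {5,7,8}:3  {6,7,8}:3
  |U|=4: {5,6,7,8}:6
  |U|=5: {4,5,6,7,8}:6
  |U|=6: {3,4,5,6,7,8}:6
  |U|=7: {2,3,4,5,6,7,8}:6
  start at 0(p): 6

6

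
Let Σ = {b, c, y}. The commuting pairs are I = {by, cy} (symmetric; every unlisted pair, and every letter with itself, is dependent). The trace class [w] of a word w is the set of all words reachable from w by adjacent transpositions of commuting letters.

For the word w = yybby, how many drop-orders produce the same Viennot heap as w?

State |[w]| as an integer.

0(y) covers ∅
1(y) covers 0:y
2(b) covers ∅
3(b) covers 2:b
4(y) covers 1:y
floor of heap: 0:y, 2:b
completions by unplaced set U, small U first (add the entries for U minus each lowest piece of U):
  |U|=1: {3}:1  {4}:1
  |U|=2: {1,4}:1  {2,3}:1  {3,4}:2
  |U|=3: {0,1,4}:1  {1,3,4}:3  {2,3,4}:3
  start at 0(y): 6
  start at 2(b): 4
sum over floor = 10

10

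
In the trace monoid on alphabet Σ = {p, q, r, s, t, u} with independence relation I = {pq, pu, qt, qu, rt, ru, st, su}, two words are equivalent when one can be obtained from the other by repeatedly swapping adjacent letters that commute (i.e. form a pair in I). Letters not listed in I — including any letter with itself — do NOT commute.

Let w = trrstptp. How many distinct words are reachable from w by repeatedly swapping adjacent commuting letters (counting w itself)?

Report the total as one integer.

0(t) covers ∅
1(r) covers ∅
2(r) covers 1:r
3(s) covers 2:r
4(t) covers 0:t
5(p) covers 3:s, 4:t
6(t) covers 5:p
7(p) covers 6:t
floor of heap: 0:t, 1:r
completions by unplaced set U, small U first (add the entries for U minus each lowest piece of U):
  |U|=1: {7}:1
  |U|=2: {6,7}:1
  |U|=3: {5,6,7}:1
  |U|=4: {3,5,6,7}:1  {4,5,6,7}:1
  |U|=5: {0,4,5,6,7}:1  {2,3,5,6,7}:1  {3,4,5,6,7}:2
  |U|=6: {0,3,4,5,6,7}:3  {1,2,3,5,6,7}:1  {2,3,4,5,6,7}:3
  start at 0(t): 4
  start at 1(r): 6
sum over floor = 10

10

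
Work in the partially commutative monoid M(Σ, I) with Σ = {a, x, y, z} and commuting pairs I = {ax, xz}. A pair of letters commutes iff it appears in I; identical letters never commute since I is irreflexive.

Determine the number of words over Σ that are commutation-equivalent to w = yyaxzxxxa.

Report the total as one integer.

piece 0:y — minimal
piece 1:y rests on {0:y}
piece 2:a rests on {1:y}
piece 3:x rests on {1:y}
piece 4:z rests on {2:a}
piece 5:x rests on {3:x}
piece 6:x rests on {5:x}
piece 7:x rests on {6:x}
piece 8:a rests on {4:z}
minimal pieces: {0:y}
ways to finish when only these pieces remain (= sum over removing one remaining piece with nothing left below it):
  1 left: {7}→1  {8}→1
  2 left: {4,8}→1  {6,7}→1  {7,8}→2
  3 left: {2,4,8}→1  {4,7,8}→3  {5,6,7}→1  {6,7,8}→3
  4 left: {2,4,7,8}→4  {3,5,6,7}→1  {4,6,7,8}→6  {5,6,7,8}→4
  5 left: {2,4,6,7,8}→10  {3,5,6,7,8}→5  {4,5,6,7,8}→10
  6 left: {2,4,5,6,7,8}→20  {3,4,5,6,7,8}→15
  7 left: {2,3,4,5,6,7,8}→35
  placing 0:y first → 35 extensions

35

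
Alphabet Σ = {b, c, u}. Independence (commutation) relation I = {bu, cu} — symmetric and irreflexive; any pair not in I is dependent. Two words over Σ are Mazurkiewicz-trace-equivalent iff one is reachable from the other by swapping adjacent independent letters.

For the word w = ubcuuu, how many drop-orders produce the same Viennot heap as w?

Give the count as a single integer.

piece 0:u — minimal
piece 1:b — minimal
piece 2:c rests on {1:b}
piece 3:u rests on {0:u}
piece 4:u rests on {3:u}
piece 5:u rests on {4:u}
minimal pieces: {0:u, 1:b}
ways to finish when only these pieces remain (= sum over removing one remaining piece with nothing left below it):
  1 left: {2}→1  {5}→1
  2 left: {1,2}→1  {2,5}→2  {4,5}→1
  3 left: {1,2,5}→3  {2,4,5}→3  {3,4,5}→1
  4 left: {0,3,4,5}→1  {1,2,4,5}→6  {2,3,4,5}→4
  placing 0:u first → 10 extensions
  placing 1:b first → 5 extensions
total linear extensions = 15

15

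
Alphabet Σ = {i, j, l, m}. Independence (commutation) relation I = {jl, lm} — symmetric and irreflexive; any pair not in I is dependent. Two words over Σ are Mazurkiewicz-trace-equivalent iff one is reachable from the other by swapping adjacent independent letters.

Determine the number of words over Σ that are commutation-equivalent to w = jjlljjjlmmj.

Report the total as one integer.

165

drop 0:j onto floor
drop 1:j onto {0:j}
drop 2:l onto floor
drop 3:l onto {2:l}
drop 4:j onto {1:j}
drop 5:j onto {4:j}
drop 6:j onto {5:j}
drop 7:l onto {3:l}
drop 8:m onto {6:j}
drop 9:m onto {8:m}
drop 10:j onto {9:m}
ground layer = {0:j, 2:l}
drop-orders for the pieces not yet dropped (sum over which currently-grounded one goes next):
  1 to go: {7} 1  {10} 1
  2 to go: {3,7} 1  {7,10} 2  {9,10} 1
  3 to go: {2,3,7} 1  {3,7,10} 3  {7,9,10} 3  {8,9,10} 1
  4 to go: {2,3,7,10} 4  {3,7,9,10} 6  {6,8,9,10} 1  {7,8,9,10} 4
  5 to go: {2,3,7,9,10} 10  {3,7,8,9,10} 10  {5,6,8,9,10} 1  {6,7,8,9,10} 5
  6 to go: {2,3,7,8,9,10} 20  {3,6,7,8,9,10} 15  {4,5,6,8,9,10} 1  {5,6,7,8,9,10} 6
  7 to go: {1,4,5,6,8,9,10} 1  {2,3,6,7,8,9,10} 35  {3,5,6,7,8,9,10} 21  {4,5,6,7,8,9,10} 7
  8 to go: {0,1,4,5,6,8,9,10} 1  {1,4,5,6,7,8,9,10} 8  {2,3,5,6,7,8,9,10} 56  {3,4,5,6,7,8,9,10} 28
  9 to go: {0,1,4,5,6,7,8,9,10} 9  {1,3,4,5,6,7,8,9,10} 36  {2,3,4,5,6,7,8,9,10} 84
  if 0:j drops first: 120 orders
  if 2:l drops first: 45 orders
heap linearizations: 165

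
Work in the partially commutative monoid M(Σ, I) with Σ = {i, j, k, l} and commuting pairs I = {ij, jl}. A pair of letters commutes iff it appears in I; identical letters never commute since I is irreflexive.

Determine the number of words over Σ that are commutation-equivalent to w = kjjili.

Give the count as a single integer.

10

#0=k has no predecessor
#1=j depends on [0:k]
#2=j depends on [1:j]
#3=i depends on [0:k]
#4=l depends on [3:i]
#5=i depends on [4:l]
sources: [0:k]
N(rest) = Σ N(rest − s) over sources s of rest; N(one piece) = 1:
  size 1 → [2]=1  [5]=1
  size 2 → [1,2]=1  [2,5]=2  [4,5]=1
  size 3 → [1,2,5]=3  [2,4,5]=3  [3,4,5]=1
  size 4 → [1,2,4,5]=6  [2,3,4,5]=4
  first=0(k) contributes 10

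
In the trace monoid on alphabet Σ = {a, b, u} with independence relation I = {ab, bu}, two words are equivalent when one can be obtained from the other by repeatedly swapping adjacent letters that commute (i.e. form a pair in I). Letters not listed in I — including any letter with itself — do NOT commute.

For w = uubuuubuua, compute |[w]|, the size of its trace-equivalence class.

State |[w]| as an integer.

45

#0=u has no predecessor
#1=u depends on [0:u]
#2=b has no predecessor
#3=u depends on [1:u]
#4=u depends on [3:u]
#5=u depends on [4:u]
#6=b depends on [2:b]
#7=u depends on [5:u]
#8=u depends on [7:u]
#9=a depends on [8:u]
sources: [0:u, 2:b]
N(rest) = Σ N(rest − s) over sources s of rest; N(one piece) = 1:
  size 1 → [6]=1  [9]=1
  size 2 → [2,6]=1  [6,9]=2  [8,9]=1
  size 3 → [2,6,9]=3  [6,8,9]=3  [7,8,9]=1
  size 4 → [2,6,8,9]=6  [5,7,8,9]=1  [6,7,8,9]=4
  size 5 → [2,6,7,8,9]=10  [4,5,7,8,9]=1  [5,6,7,8,9]=5
  size 6 → [2,5,6,7,8,9]=15  [3,4,5,7,8,9]=1  [4,5,6,7,8,9]=6
  size 7 → [1,3,4,5,7,8,9]=1  [2,4,5,6,7,8,9]=21  [3,4,5,6,7,8,9]=7
  size 8 → [0,1,3,4,5,7,8,9]=1  [1,3,4,5,6,7,8,9]=8  [2,3,4,5,6,7,8,9]=28
  first=0(u) contributes 36
  first=2(b) contributes 9
|[w]| = 45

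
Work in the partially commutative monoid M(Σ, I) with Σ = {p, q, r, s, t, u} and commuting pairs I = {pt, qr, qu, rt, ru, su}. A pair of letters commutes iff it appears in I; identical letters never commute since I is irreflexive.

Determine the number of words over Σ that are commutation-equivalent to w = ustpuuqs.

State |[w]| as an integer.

0(u) covers ∅
1(s) covers ∅
2(t) covers 0:u, 1:s
3(p) covers 0:u, 1:s
4(u) covers 2:t, 3:p
5(u) covers 4:u
6(q) covers 2:t, 3:p
7(s) covers 6:q
floor of heap: 0:u, 1:s
completions by unplaced set U, small U first (add the entries for U minus each lowest piece of U):
  |U|=1: {5}:1  {7}:1
  |U|=2: {4,5}:1  {5,7}:2  {6,7}:1
  |U|=3: {4,5,7}:3  {5,6,7}:3
  |U|=4: {4,5,6,7}:6
  |U|=5: {2,4,5,6,7}:6  {3,4,5,6,7}:6
  |U|=6: {2,3,4,5,6,7}:12
  start at 0(u): 12
  start at 1(s): 12
sum over floor = 24

24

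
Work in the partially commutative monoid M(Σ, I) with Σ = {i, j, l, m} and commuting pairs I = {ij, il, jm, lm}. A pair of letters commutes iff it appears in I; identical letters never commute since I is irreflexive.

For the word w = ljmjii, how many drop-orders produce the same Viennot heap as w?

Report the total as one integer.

20

drop 0:l onto floor
drop 1:j onto {0:l}
drop 2:m onto floor
drop 3:j onto {1:j}
drop 4:i onto {2:m}
drop 5:i onto {4:i}
ground layer = {0:l, 2:m}
drop-orders for the pieces not yet dropped (sum over which currently-grounded one goes next):
  1 to go: {3} 1  {5} 1
  2 to go: {1,3} 1  {3,5} 2  {4,5} 1
  3 to go: {0,1,3} 1  {1,3,5} 3  {2,4,5} 1  {3,4,5} 3
  4 to go: {0,1,3,5} 4  {1,3,4,5} 6  {2,3,4,5} 4
  if 0:l drops first: 10 orders
  if 2:m drops first: 10 orders
heap linearizations: 20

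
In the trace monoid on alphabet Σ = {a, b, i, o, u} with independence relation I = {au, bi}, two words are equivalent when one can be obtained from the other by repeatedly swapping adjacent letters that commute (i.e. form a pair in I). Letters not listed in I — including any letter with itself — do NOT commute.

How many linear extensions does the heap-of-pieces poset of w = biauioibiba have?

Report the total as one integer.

0(b) covers ∅
1(i) covers ∅
2(a) covers 0:b, 1:i
3(u) covers 0:b, 1:i
4(i) covers 2:a, 3:u
5(o) covers 4:i
6(i) covers 5:o
7(b) covers 5:o
8(i) covers 6:i
9(b) covers 7:b
10(a) covers 8:i, 9:b
floor of heap: 0:b, 1:i
completions by unplaced set U, small U first (add the entries for U minus each lowest piece of U):
  |U|=1: {10}:1
  |U|=2: {8,10}:1  {9,10}:1
  |U|=3: {6,8,10}:1  {7,9,10}:1  {8,9,10}:2
  |U|=4: {6,8,9,10}:3  {7,8,9,10}:3
  |U|=5: {6,7,8,9,10}:6
  |U|=6: {5,6,7,8,9,10}:6
  |U|=7: {4,5,6,7,8,9,10}:6
  |U|=8: {2,4,5,6,7,8,9,10}:6  {3,4,5,6,7,8,9,10}:6
  |U|=9: {2,3,4,5,6,7,8,9,10}:12
  start at 0(b): 12
  start at 1(i): 12
sum over floor = 24

24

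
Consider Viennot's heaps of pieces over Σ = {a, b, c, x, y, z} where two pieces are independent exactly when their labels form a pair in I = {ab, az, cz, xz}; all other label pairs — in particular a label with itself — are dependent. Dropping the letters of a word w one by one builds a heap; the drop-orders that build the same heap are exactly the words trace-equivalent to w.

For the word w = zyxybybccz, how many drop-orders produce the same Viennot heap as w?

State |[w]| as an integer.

3

0(z) covers ∅
1(y) covers 0:z
2(x) covers 1:y
3(y) covers 2:x
4(b) covers 3:y
5(y) covers 4:b
6(b) covers 5:y
7(c) covers 6:b
8(c) covers 7:c
9(z) covers 6:b
floor of heap: 0:z
completions by unplaced set U, small U first (add the entries for U minus each lowest piece of U):
  |U|=1: {8}:1  {9}:1
  |U|=2: {7,8}:1  {8,9}:2
  |U|=3: {7,8,9}:3
  |U|=4: {6,7,8,9}:3
  |U|=5: {5,6,7,8,9}:3
  |U|=6: {4,5,6,7,8,9}:3
  |U|=7: {3,4,5,6,7,8,9}:3
  |U|=8: {2,3,4,5,6,7,8,9}:3
  start at 0(z): 3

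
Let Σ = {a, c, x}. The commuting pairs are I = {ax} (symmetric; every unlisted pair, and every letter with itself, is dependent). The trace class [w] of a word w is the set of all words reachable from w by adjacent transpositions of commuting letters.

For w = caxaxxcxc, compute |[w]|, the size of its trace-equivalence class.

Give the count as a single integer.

10

piece 0:c — minimal
piece 1:a rests on {0:c}
piece 2:x rests on {0:c}
piece 3:a rests on {1:a}
piece 4:x rests on {2:x}
piece 5:x rests on {4:x}
piece 6:c rests on {3:a, 5:x}
piece 7:x rests on {6:c}
piece 8:c rests on {7:x}
minimal pieces: {0:c}
ways to finish when only these pieces remain (= sum over removing one remaining piece with nothing left below it):
  1 left: {8}→1
  2 left: {7,8}→1
  3 left: {6,7,8}→1
  4 left: {3,6,7,8}→1  {5,6,7,8}→1
  5 left: {1,3,6,7,8}→1  {3,5,6,7,8}→2  {4,5,6,7,8}→1
  6 left: {1,3,5,6,7,8}→3  {2,4,5,6,7,8}→1  {3,4,5,6,7,8}→3
  7 left: {1,3,4,5,6,7,8}→6  {2,3,4,5,6,7,8}→4
  placing 0:c first → 10 extensions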